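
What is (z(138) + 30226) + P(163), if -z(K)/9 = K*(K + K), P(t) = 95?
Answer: -312471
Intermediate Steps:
z(K) = -18*K² (z(K) = -9*K*(K + K) = -9*K*2*K = -18*K²)
(z(138) + 30226) + P(163) = (-18*138² + 30226) + 95 = (-18*19044 + 30226) + 95 = (-342792 + 30226) + 95 = -312566 + 95 = -312471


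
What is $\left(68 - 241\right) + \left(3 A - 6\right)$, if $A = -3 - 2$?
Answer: $-194$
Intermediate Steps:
$A = -5$ ($A = -3 - 2 = -5$)
$\left(68 - 241\right) + \left(3 A - 6\right) = \left(68 - 241\right) + \left(3 \left(-5\right) - 6\right) = -173 - 21 = -194$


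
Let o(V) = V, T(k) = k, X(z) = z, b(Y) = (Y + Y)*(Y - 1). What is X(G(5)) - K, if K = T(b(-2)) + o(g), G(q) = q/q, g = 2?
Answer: -13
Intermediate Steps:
b(Y) = 2*Y*(-1 + Y) (b(Y) = (2*Y)*(-1 + Y) = 2*Y*(-1 + Y))
G(q) = 1
K = 14 (K = 2*(-2)*(-1 - 2) + 2 = 2*(-2)*(-3) + 2 = 12 + 2 = 14)
X(G(5)) - K = 1 - 1*14 = 1 - 14 = -13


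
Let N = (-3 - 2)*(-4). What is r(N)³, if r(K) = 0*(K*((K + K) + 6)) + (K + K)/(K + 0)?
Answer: 8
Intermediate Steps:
N = 20 (N = -5*(-4) = 20)
r(K) = 2 (r(K) = 0*(K*(2*K + 6)) + (2*K)/K = 0*(K*(6 + 2*K)) + 2 = 0 + 2 = 2)
r(N)³ = 2³ = 8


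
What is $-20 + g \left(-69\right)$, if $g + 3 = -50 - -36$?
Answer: $1153$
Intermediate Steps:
$g = -17$ ($g = -3 - 14 = -17$)
$-20 + g \left(-69\right) = -20 - -1173 = -20 + 1173 = 1153$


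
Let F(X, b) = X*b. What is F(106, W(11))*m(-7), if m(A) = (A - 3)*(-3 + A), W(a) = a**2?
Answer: 1282600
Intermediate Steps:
m(A) = (-3 + A)**2 (m(A) = (-3 + A)*(-3 + A) = (-3 + A)**2)
F(106, W(11))*m(-7) = (106*11**2)*(-3 - 7)**2 = (106*121)*(-10)**2 = 12826*100 = 1282600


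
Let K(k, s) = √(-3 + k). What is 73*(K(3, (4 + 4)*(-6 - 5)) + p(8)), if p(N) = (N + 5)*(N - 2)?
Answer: 5694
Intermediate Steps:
p(N) = (-2 + N)*(5 + N) (p(N) = (5 + N)*(-2 + N) = (-2 + N)*(5 + N))
73*(K(3, (4 + 4)*(-6 - 5)) + p(8)) = 73*(√(-3 + 3) + (-10 + 8² + 3*8)) = 73*(√0 + (-10 + 64 + 24)) = 73*(0 + 78) = 73*78 = 5694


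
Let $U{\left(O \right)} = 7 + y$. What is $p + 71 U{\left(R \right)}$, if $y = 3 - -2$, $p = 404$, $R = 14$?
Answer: $1256$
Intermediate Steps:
$y = 5$ ($y = 3 + 2 = 5$)
$U{\left(O \right)} = 12$ ($U{\left(O \right)} = 7 + 5 = 12$)
$p + 71 U{\left(R \right)} = 404 + 71 \cdot 12 = 404 + 852 = 1256$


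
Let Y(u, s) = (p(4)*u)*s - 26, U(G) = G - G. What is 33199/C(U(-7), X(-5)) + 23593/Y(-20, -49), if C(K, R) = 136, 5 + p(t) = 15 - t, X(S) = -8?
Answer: 98777797/398072 ≈ 248.14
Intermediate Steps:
U(G) = 0
p(t) = 10 - t (p(t) = -5 + (15 - t) = 10 - t)
Y(u, s) = -26 + 6*s*u (Y(u, s) = ((10 - 1*4)*u)*s - 26 = ((10 - 4)*u)*s - 26 = (6*u)*s - 26 = 6*s*u - 26 = -26 + 6*s*u)
33199/C(U(-7), X(-5)) + 23593/Y(-20, -49) = 33199/136 + 23593/(-26 + 6*(-49)*(-20)) = 33199*(1/136) + 23593/(-26 + 5880) = 33199/136 + 23593/5854 = 98777797/398072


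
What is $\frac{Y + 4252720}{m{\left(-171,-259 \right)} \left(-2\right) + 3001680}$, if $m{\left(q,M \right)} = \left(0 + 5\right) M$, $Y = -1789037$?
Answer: $\frac{2463683}{3004270} \approx 0.82006$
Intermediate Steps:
$m{\left(q,M \right)} = 5 M$
$\frac{Y + 4252720}{m{\left(-171,-259 \right)} \left(-2\right) + 3001680} = \frac{-1789037 + 4252720}{5 \left(-259\right) \left(-2\right) + 3001680} = \frac{2463683}{\left(-1295\right) \left(-2\right) + 3001680} = \frac{2463683}{2590 + 3001680} = \frac{2463683}{3004270}$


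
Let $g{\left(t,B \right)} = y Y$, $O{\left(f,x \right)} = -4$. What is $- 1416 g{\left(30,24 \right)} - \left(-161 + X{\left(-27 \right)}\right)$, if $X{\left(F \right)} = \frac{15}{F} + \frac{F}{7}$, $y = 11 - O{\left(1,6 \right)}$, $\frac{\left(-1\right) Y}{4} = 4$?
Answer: $\frac{21420341}{63} \approx 3.4001 \cdot 10^{5}$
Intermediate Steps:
$Y = -16$ ($Y = \left(-4\right) 4 = -16$)
$y = 15$ ($y = 11 - -4 = 11 + 4 = 15$)
$X{\left(F \right)} = \frac{15}{F} + \frac{F}{7}$ ($X{\left(F \right)} = \frac{15}{F} + F \frac{1}{7} = \frac{15}{F} + \frac{F}{7}$)
$g{\left(t,B \right)} = -240$ ($g{\left(t,B \right)} = 15 \left(-16\right) = -240$)
$- 1416 g{\left(30,24 \right)} - \left(-161 + X{\left(-27 \right)}\right) = \left(-1416\right) \left(-240\right) - \left(-161 - \frac{27}{7} - \frac{5}{9}\right) = 339840 + \left(161 - \left(15 \left(- \frac{1}{27}\right) - \frac{27}{7}\right)\right) = 339840 + \left(161 - \left(- \frac{5}{9} - \frac{27}{7}\right)\right) = 339840 + \left(161 - - \frac{278}{63}\right) = 339840 + \left(161 + \frac{278}{63}\right) = 339840 + \frac{10421}{63} = \frac{21420341}{63}$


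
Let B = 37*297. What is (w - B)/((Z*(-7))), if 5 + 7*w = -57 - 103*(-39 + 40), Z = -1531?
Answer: -77088/75019 ≈ -1.0276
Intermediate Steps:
B = 10989
w = -165/7 (w = -5/7 + (-57 - 103*(-39 + 40))/7 = -5/7 + (-57 - 103*1)/7 = -5/7 + (-57 - 103)/7 = -5/7 + (⅐)*(-160) = -5/7 - 160/7 = -165/7 ≈ -23.571)
(w - B)/((Z*(-7))) = (-165/7 - 1*10989)/((-1531*(-7))) = (-165/7 - 10989)/10717 = -77088/7*1/10717 = -77088/75019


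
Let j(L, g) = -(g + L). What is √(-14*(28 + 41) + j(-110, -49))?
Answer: I*√807 ≈ 28.408*I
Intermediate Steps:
j(L, g) = -L - g (j(L, g) = -(L + g) = -L - g)
√(-14*(28 + 41) + j(-110, -49)) = √(-14*(28 + 41) + (-1*(-110) - 1*(-49))) = √(-14*69 + (110 + 49)) = √(-966 + 159) = √(-807) = I*√807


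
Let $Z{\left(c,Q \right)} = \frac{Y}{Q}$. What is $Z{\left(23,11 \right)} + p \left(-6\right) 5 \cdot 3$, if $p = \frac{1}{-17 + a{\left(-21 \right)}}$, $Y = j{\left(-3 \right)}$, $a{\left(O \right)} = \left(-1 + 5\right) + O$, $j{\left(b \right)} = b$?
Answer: $\frac{444}{187} \approx 2.3743$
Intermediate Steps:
$a{\left(O \right)} = 4 + O$
$Y = -3$
$Z{\left(c,Q \right)} = - \frac{3}{Q}$
$p = - \frac{1}{34}$ ($p = \frac{1}{-17 + \left(4 - 21\right)} = \frac{1}{-17 - 17} = \frac{1}{-34} = - \frac{1}{34} \approx -0.029412$)
$Z{\left(23,11 \right)} + p \left(-6\right) 5 \cdot 3 = - \frac{3}{11} - \frac{\left(-6\right) 5 \cdot 3}{34} = \left(-3\right) \frac{1}{11} - \frac{\left(-30\right) 3}{34} = - \frac{3}{11} - - \frac{45}{17} = - \frac{3}{11} + \frac{45}{17} = \frac{444}{187}$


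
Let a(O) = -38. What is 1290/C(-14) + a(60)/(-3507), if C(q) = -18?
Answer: -251297/3507 ≈ -71.656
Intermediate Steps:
1290/C(-14) + a(60)/(-3507) = 1290/(-18) - 38/(-3507) = 1290*(-1/18) - 38*(-1/3507) = -215/3 + 38/3507 = -251297/3507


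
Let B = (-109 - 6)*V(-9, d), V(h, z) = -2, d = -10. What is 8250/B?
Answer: 825/23 ≈ 35.870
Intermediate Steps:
B = 230 (B = (-109 - 6)*(-2) = -115*(-2) = 230)
8250/B = 8250/230 = 8250*(1/230) = 825/23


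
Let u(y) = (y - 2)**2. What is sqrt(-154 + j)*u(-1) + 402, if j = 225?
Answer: 402 + 9*sqrt(71) ≈ 477.84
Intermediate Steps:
u(y) = (-2 + y)**2
sqrt(-154 + j)*u(-1) + 402 = sqrt(-154 + 225)*(-2 - 1)**2 + 402 = sqrt(71)*(-3)**2 + 402 = sqrt(71)*9 + 402 = 9*sqrt(71) + 402 = 402 + 9*sqrt(71)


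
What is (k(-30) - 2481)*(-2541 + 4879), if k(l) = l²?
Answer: -3696378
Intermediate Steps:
(k(-30) - 2481)*(-2541 + 4879) = ((-30)² - 2481)*(-2541 + 4879) = (900 - 2481)*2338 = -1581*2338 = -3696378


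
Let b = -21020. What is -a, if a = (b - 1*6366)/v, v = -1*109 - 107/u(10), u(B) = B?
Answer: -273860/1197 ≈ -228.79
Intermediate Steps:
v = -1197/10 (v = -1*109 - 107/10 = -109 - 107*1/10 = -109 - 107/10 = -1197/10 ≈ -119.70)
a = 273860/1197 (a = (-21020 - 1*6366)/(-1197/10) = (-21020 - 6366)*(-10/1197) = -27386*(-10/1197) = 273860/1197 ≈ 228.79)
-a = -1*273860/1197 = -273860/1197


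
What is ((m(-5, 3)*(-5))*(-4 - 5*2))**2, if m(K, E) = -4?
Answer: 78400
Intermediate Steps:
((m(-5, 3)*(-5))*(-4 - 5*2))**2 = ((-4*(-5))*(-4 - 5*2))**2 = (20*(-4 - 10))**2 = (20*(-14))**2 = (-280)**2 = 78400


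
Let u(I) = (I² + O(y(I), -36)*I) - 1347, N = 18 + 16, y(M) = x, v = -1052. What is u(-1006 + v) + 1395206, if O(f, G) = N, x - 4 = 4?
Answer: 5559251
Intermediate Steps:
x = 8 (x = 4 + 4 = 8)
y(M) = 8
N = 34
O(f, G) = 34
u(I) = -1347 + I² + 34*I (u(I) = (I² + 34*I) - 1347 = -1347 + I² + 34*I)
u(-1006 + v) + 1395206 = (-1347 + (-1006 - 1052)² + 34*(-1006 - 1052)) + 1395206 = (-1347 + (-2058)² + 34*(-2058)) + 1395206 = (-1347 + 4235364 - 69972) + 1395206 = 4164045 + 1395206 = 5559251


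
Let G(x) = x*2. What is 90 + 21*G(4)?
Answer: 258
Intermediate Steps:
G(x) = 2*x
90 + 21*G(4) = 90 + 21*(2*4) = 90 + 21*8 = 90 + 168 = 258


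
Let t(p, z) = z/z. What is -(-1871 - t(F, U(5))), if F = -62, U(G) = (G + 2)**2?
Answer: 1872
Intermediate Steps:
U(G) = (2 + G)**2
t(p, z) = 1
-(-1871 - t(F, U(5))) = -(-1871 - 1*1) = -(-1871 - 1) = -1*(-1872) = 1872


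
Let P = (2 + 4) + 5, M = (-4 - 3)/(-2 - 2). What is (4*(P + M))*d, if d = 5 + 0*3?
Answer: 255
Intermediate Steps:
d = 5 (d = 5 + 0 = 5)
M = 7/4 (M = -7/(-4) = -7*(-1/4) = 7/4 ≈ 1.7500)
P = 11 (P = 6 + 5 = 11)
(4*(P + M))*d = (4*(11 + 7/4))*5 = (4*(51/4))*5 = 51*5 = 255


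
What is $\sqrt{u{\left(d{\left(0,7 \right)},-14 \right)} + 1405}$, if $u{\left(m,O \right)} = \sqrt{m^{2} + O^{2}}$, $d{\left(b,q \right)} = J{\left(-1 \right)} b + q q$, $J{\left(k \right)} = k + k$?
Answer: $\sqrt{1405 + 7 \sqrt{53}} \approx 38.157$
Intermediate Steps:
$J{\left(k \right)} = 2 k$
$d{\left(b,q \right)} = q^{2} - 2 b$ ($d{\left(b,q \right)} = 2 \left(-1\right) b + q q = - 2 b + q^{2} = q^{2} - 2 b$)
$u{\left(m,O \right)} = \sqrt{O^{2} + m^{2}}$
$\sqrt{u{\left(d{\left(0,7 \right)},-14 \right)} + 1405} = \sqrt{\sqrt{\left(-14\right)^{2} + \left(7^{2} - 0\right)^{2}} + 1405} = \sqrt{\sqrt{196 + \left(49 + 0\right)^{2}} + 1405} = \sqrt{\sqrt{196 + 49^{2}} + 1405} = \sqrt{\sqrt{196 + 2401} + 1405} = \sqrt{\sqrt{2597} + 1405} = \sqrt{7 \sqrt{53} + 1405} = \sqrt{1405 + 7 \sqrt{53}}$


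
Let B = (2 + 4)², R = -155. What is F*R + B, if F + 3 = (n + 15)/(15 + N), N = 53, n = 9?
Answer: 7587/17 ≈ 446.29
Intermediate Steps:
F = -45/17 (F = -3 + (9 + 15)/(15 + 53) = -3 + 24/68 = -3 + 24*(1/68) = -3 + 6/17 = -45/17 ≈ -2.6471)
B = 36 (B = 6² = 36)
F*R + B = -45/17*(-155) + 36 = 6975/17 + 36 = 7587/17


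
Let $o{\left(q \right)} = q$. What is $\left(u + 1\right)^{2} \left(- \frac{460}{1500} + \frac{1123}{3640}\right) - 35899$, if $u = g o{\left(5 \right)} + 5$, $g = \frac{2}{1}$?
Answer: $- \frac{245007443}{6825} \approx -35899.0$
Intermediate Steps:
$g = 2$ ($g = 2 \cdot 1 = 2$)
$u = 15$ ($u = 2 \cdot 5 + 5 = 10 + 5 = 15$)
$\left(u + 1\right)^{2} \left(- \frac{460}{1500} + \frac{1123}{3640}\right) - 35899 = \left(15 + 1\right)^{2} \left(- \frac{460}{1500} + \frac{1123}{3640}\right) - 35899 = 16^{2} \left(\left(-460\right) \frac{1}{1500} + 1123 \cdot \frac{1}{3640}\right) - 35899 = 256 \left(- \frac{23}{75} + \frac{1123}{3640}\right) - 35899 = 256 \cdot \frac{101}{54600} - 35899 = \frac{3232}{6825} - 35899 = - \frac{245007443}{6825}$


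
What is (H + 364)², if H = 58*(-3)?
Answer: 36100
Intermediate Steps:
H = -174
(H + 364)² = (-174 + 364)² = 190² = 36100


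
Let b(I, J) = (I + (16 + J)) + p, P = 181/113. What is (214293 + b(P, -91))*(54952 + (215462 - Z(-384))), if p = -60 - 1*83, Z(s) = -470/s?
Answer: 6541462443229/113 ≈ 5.7889e+10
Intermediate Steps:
P = 181/113 (P = 181*(1/113) = 181/113 ≈ 1.6018)
p = -143 (p = -60 - 83 = -143)
b(I, J) = -127 + I + J (b(I, J) = (I + (16 + J)) - 143 = (16 + I + J) - 143 = -127 + I + J)
(214293 + b(P, -91))*(54952 + (215462 - Z(-384))) = (214293 + (-127 + 181/113 - 91))*(54952 + (215462 - (-470)/(-384))) = (214293 - 24453/113)*(54952 + (215462 - (-470)*(-1)/384)) = 24190656*(54952 + (215462 - 1*235/192))/113 = 24190656*(54952 + (215462 - 235/192))/113 = 24190656*(54952 + 41368469/192)/113 = (24190656/113)*(51919253/192) = 6541462443229/113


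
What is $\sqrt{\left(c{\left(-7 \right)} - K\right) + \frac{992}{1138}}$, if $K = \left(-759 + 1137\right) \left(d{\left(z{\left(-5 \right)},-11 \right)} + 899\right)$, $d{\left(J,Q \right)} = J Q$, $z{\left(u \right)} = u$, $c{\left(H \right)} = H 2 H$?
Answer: $\frac{i \sqrt{116720090930}}{569} \approx 600.43 i$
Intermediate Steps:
$c{\left(H \right)} = 2 H^{2}$ ($c{\left(H \right)} = 2 H H = 2 H^{2}$)
$K = 360612$ ($K = \left(-759 + 1137\right) \left(\left(-5\right) \left(-11\right) + 899\right) = 378 \left(55 + 899\right) = 378 \cdot 954 = 360612$)
$\sqrt{\left(c{\left(-7 \right)} - K\right) + \frac{992}{1138}} = \sqrt{\left(2 \left(-7\right)^{2} - 360612\right) + \frac{992}{1138}} = \sqrt{\left(2 \cdot 49 - 360612\right) + 992 \cdot \frac{1}{1138}} = \sqrt{\left(98 - 360612\right) + \frac{496}{569}} = \sqrt{-360514 + \frac{496}{569}} = \sqrt{- \frac{205131970}{569}} = \frac{i \sqrt{116720090930}}{569}$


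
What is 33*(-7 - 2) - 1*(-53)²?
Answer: -3106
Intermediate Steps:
33*(-7 - 2) - 1*(-53)² = 33*(-9) - 1*2809 = -297 - 2809 = -3106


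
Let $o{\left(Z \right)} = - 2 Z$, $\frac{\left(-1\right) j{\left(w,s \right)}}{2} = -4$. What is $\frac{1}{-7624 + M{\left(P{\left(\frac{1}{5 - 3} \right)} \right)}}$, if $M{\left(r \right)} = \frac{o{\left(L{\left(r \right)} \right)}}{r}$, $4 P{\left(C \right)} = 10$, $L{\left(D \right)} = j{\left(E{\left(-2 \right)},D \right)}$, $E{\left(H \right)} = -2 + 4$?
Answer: $- \frac{5}{38152} \approx -0.00013105$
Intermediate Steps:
$E{\left(H \right)} = 2$
$j{\left(w,s \right)} = 8$ ($j{\left(w,s \right)} = \left(-2\right) \left(-4\right) = 8$)
$L{\left(D \right)} = 8$
$P{\left(C \right)} = \frac{5}{2}$ ($P{\left(C \right)} = \frac{1}{4} \cdot 10 = \frac{5}{2}$)
$M{\left(r \right)} = - \frac{16}{r}$ ($M{\left(r \right)} = \frac{\left(-2\right) 8}{r} = - \frac{16}{r}$)
$\frac{1}{-7624 + M{\left(P{\left(\frac{1}{5 - 3} \right)} \right)}} = \frac{1}{-7624 - \frac{16}{\frac{5}{2}}} = \frac{1}{-7624 - \frac{32}{5}} = \frac{1}{- \frac{38152}{5}} = - \frac{5}{38152}$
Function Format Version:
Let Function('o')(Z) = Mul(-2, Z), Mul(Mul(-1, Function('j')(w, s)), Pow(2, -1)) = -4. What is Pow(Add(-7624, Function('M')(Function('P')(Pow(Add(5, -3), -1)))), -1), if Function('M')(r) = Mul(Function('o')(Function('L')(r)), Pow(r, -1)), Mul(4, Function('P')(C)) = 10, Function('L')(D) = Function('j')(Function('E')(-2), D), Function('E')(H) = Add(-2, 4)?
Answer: Rational(-5, 38152) ≈ -0.00013105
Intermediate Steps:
Function('E')(H) = 2
Function('j')(w, s) = 8 (Function('j')(w, s) = Mul(-2, -4) = 8)
Function('L')(D) = 8
Function('P')(C) = Rational(5, 2) (Function('P')(C) = Mul(Rational(1, 4), 10) = Rational(5, 2))
Function('M')(r) = Mul(-16, Pow(r, -1)) (Function('M')(r) = Mul(Mul(-2, 8), Pow(r, -1)) = Mul(-16, Pow(r, -1)))
Pow(Add(-7624, Function('M')(Function('P')(Pow(Add(5, -3), -1)))), -1) = Pow(Add(-7624, Mul(-16, Pow(Rational(5, 2), -1))), -1) = Pow(Add(-7624, Mul(-16, Rational(2, 5))), -1) = Pow(Add(-7624, Rational(-32, 5)), -1) = Pow(Rational(-38152, 5), -1) = Rational(-5, 38152)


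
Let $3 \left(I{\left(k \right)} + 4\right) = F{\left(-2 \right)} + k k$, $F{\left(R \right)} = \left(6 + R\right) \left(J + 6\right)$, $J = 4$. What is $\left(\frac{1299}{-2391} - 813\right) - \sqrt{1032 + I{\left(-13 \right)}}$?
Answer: $- \frac{648394}{797} - \frac{\sqrt{9879}}{3} \approx -846.67$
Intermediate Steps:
$F{\left(R \right)} = 60 + 10 R$ ($F{\left(R \right)} = \left(6 + R\right) \left(4 + 6\right) = \left(6 + R\right) 10 = 60 + 10 R$)
$I{\left(k \right)} = \frac{28}{3} + \frac{k^{2}}{3}$ ($I{\left(k \right)} = -4 + \frac{\left(60 + 10 \left(-2\right)\right) + k k}{3} = -4 + \frac{\left(60 - 20\right) + k^{2}}{3} = -4 + \frac{40 + k^{2}}{3} = -4 + \left(\frac{40}{3} + \frac{k^{2}}{3}\right) = \frac{28}{3} + \frac{k^{2}}{3}$)
$\left(\frac{1299}{-2391} - 813\right) - \sqrt{1032 + I{\left(-13 \right)}} = \left(\frac{1299}{-2391} - 813\right) - \sqrt{1032 + \left(\frac{28}{3} + \frac{\left(-13\right)^{2}}{3}\right)} = \left(1299 \left(- \frac{1}{2391}\right) - 813\right) - \sqrt{1032 + \left(\frac{28}{3} + \frac{1}{3} \cdot 169\right)} = \left(- \frac{433}{797} - 813\right) - \sqrt{1032 + \left(\frac{28}{3} + \frac{169}{3}\right)} = - \frac{648394}{797} - \sqrt{1032 + \frac{197}{3}} = - \frac{648394}{797} - \sqrt{\frac{3293}{3}} = - \frac{648394}{797} - \frac{\sqrt{9879}}{3}$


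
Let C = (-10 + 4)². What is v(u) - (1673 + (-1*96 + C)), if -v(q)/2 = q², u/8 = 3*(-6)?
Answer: -43085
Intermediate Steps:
C = 36 (C = (-6)² = 36)
u = -144 (u = 8*(3*(-6)) = 8*(-18) = -144)
v(q) = -2*q²
v(u) - (1673 + (-1*96 + C)) = -2*(-144)² - (1673 + (-1*96 + 36)) = -2*20736 - (1673 + (-96 + 36)) = -41472 - (1673 - 60) = -41472 - 1*1613 = -41472 - 1613 = -43085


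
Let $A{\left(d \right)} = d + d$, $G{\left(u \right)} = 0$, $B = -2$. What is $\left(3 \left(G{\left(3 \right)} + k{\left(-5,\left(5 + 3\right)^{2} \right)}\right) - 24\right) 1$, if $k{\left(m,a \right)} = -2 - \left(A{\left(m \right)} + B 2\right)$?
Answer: $12$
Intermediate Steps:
$A{\left(d \right)} = 2 d$
$k{\left(m,a \right)} = 2 - 2 m$ ($k{\left(m,a \right)} = -2 - \left(2 m - 4\right) = -2 - \left(-4 + 2 m\right) = 2 - 2 m$)
$\left(3 \left(G{\left(3 \right)} + k{\left(-5,\left(5 + 3\right)^{2} \right)}\right) - 24\right) 1 = \left(3 \left(0 + \left(2 - -10\right)\right) - 24\right) 1 = \left(3 \left(0 + \left(2 + 10\right)\right) - 24\right) 1 = \left(3 \left(0 + 12\right) - 24\right) 1 = \left(3 \cdot 12 - 24\right) 1 = \left(36 - 24\right) 1 = 12 \cdot 1 = 12$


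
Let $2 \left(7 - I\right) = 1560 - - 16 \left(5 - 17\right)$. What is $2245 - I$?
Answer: $2922$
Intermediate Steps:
$I = -677$ ($I = 7 - \frac{1560 - - 16 \left(5 - 17\right)}{2} = 7 - \frac{1560 - \left(-16\right) \left(-12\right)}{2} = 7 - \frac{1560 - 192}{2} = 7 - 684 = -677$)
$2245 - I = 2245 - -677 = 2245 + 677 = 2922$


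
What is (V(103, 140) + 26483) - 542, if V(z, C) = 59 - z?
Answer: 25897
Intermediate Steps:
(V(103, 140) + 26483) - 542 = ((59 - 1*103) + 26483) - 542 = ((59 - 103) + 26483) - 542 = (-44 + 26483) - 542 = 26439 - 542 = 25897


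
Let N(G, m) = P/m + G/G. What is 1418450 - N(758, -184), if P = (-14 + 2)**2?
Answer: 32624345/23 ≈ 1.4185e+6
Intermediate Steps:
P = 144 (P = (-12)**2 = 144)
N(G, m) = 1 + 144/m (N(G, m) = 144/m + G/G = 144/m + 1 = 1 + 144/m)
1418450 - N(758, -184) = 1418450 - (144 - 184)/(-184) = 1418450 - (-1)*(-40)/184 = 1418450 - 1*5/23 = 1418450 - 5/23 = 32624345/23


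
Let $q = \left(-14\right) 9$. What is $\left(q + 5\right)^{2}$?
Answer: $14641$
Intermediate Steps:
$q = -126$
$\left(q + 5\right)^{2} = \left(-126 + 5\right)^{2} = \left(-121\right)^{2} = 14641$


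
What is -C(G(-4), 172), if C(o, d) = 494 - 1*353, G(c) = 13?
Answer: -141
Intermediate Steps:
C(o, d) = 141 (C(o, d) = 494 - 353 = 141)
-C(G(-4), 172) = -1*141 = -141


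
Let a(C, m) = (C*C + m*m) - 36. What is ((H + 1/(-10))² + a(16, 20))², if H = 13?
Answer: 6184406881/10000 ≈ 6.1844e+5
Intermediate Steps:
a(C, m) = -36 + C² + m² (a(C, m) = (C² + m²) - 36 = -36 + C² + m²)
((H + 1/(-10))² + a(16, 20))² = ((13 + 1/(-10))² + (-36 + 16² + 20²))² = ((13 - ⅒)² + (-36 + 256 + 400))² = ((129/10)² + 620)² = (16641/100 + 620)² = (78641/100)² = 6184406881/10000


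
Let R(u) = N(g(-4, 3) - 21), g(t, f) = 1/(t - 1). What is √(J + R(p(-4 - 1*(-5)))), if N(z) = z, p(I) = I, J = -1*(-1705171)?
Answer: √42628745/5 ≈ 1305.8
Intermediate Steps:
J = 1705171
g(t, f) = 1/(-1 + t)
R(u) = -106/5 (R(u) = 1/(-1 - 4) - 21 = 1/(-5) - 21 = -⅕ - 21 = -106/5)
√(J + R(p(-4 - 1*(-5)))) = √(1705171 - 106/5) = √(8525749/5) = √42628745/5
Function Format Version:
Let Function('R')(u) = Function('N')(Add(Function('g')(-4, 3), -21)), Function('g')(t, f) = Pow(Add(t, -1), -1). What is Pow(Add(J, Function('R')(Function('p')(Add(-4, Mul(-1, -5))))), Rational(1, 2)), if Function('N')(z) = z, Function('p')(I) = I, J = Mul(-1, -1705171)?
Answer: Mul(Rational(1, 5), Pow(42628745, Rational(1, 2))) ≈ 1305.8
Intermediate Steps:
J = 1705171
Function('g')(t, f) = Pow(Add(-1, t), -1)
Function('R')(u) = Rational(-106, 5) (Function('R')(u) = Add(Pow(Add(-1, -4), -1), -21) = Add(Pow(-5, -1), -21) = Add(Rational(-1, 5), -21) = Rational(-106, 5))
Pow(Add(J, Function('R')(Function('p')(Add(-4, Mul(-1, -5))))), Rational(1, 2)) = Pow(Add(1705171, Rational(-106, 5)), Rational(1, 2)) = Pow(Rational(8525749, 5), Rational(1, 2)) = Mul(Rational(1, 5), Pow(42628745, Rational(1, 2)))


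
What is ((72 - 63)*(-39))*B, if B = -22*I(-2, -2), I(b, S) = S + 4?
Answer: 15444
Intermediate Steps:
I(b, S) = 4 + S
B = -44 (B = -22*(4 - 2) = -22*2 = -44)
((72 - 63)*(-39))*B = ((72 - 63)*(-39))*(-44) = (9*(-39))*(-44) = -351*(-44) = 15444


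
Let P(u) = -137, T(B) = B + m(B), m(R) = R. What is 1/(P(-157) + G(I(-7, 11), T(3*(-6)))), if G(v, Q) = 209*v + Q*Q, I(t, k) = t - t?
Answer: 1/1159 ≈ 0.00086281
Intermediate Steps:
I(t, k) = 0
T(B) = 2*B (T(B) = B + B = 2*B)
G(v, Q) = Q² + 209*v (G(v, Q) = 209*v + Q² = Q² + 209*v)
1/(P(-157) + G(I(-7, 11), T(3*(-6)))) = 1/(-137 + ((2*(3*(-6)))² + 209*0)) = 1/(-137 + ((2*(-18))² + 0)) = 1/(-137 + ((-36)² + 0)) = 1/(-137 + (1296 + 0)) = 1/(-137 + 1296) = 1/1159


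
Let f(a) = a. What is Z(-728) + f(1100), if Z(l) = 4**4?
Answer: 1356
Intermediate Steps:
Z(l) = 256
Z(-728) + f(1100) = 256 + 1100 = 1356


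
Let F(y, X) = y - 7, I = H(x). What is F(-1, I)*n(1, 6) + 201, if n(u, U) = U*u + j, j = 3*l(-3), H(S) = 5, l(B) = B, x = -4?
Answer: 225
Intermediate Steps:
I = 5
j = -9 (j = 3*(-3) = -9)
n(u, U) = -9 + U*u (n(u, U) = U*u - 9 = -9 + U*u)
F(y, X) = -7 + y
F(-1, I)*n(1, 6) + 201 = (-7 - 1)*(-9 + 6*1) + 201 = -8*(-9 + 6) + 201 = -8*(-3) + 201 = 24 + 201 = 225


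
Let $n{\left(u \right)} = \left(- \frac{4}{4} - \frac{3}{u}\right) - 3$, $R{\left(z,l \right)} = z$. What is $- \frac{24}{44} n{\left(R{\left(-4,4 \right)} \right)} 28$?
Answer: $\frac{546}{11} \approx 49.636$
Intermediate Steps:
$n{\left(u \right)} = -4 - \frac{3}{u}$ ($n{\left(u \right)} = \left(\left(-4\right) \frac{1}{4} - \frac{3}{u}\right) - 3 = \left(-1 - \frac{3}{u}\right) - 3 = -4 - \frac{3}{u}$)
$- \frac{24}{44} n{\left(R{\left(-4,4 \right)} \right)} 28 = - \frac{24}{44} \left(-4 - \frac{3}{-4}\right) 28 = \left(-24\right) \frac{1}{44} \left(-4 - - \frac{3}{4}\right) 28 = - \frac{6 \left(-4 + \frac{3}{4}\right)}{11} \cdot 28 = \left(- \frac{6}{11}\right) \left(- \frac{13}{4}\right) 28 = \frac{39}{22} \cdot 28 = \frac{546}{11}$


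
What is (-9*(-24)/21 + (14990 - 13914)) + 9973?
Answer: 77415/7 ≈ 11059.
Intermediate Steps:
(-9*(-24)/21 + (14990 - 13914)) + 9973 = (216*(1/21) + 1076) + 9973 = (72/7 + 1076) + 9973 = 7604/7 + 9973 = 77415/7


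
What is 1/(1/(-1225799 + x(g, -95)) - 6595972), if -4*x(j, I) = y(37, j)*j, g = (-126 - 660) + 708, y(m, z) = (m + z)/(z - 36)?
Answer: -93160191/614482011350728 ≈ -1.5161e-7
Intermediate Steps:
y(m, z) = (m + z)/(-36 + z)
g = -78 (g = -786 + 708 = -78)
x(j, I) = -j*(37 + j)/(4*(-36 + j)) (x(j, I) = -(37 + j)/(-36 + j)*j/4 = -j*(37 + j)/(4*(-36 + j)))
1/(1/(-1225799 + x(g, -95)) - 6595972) = 1/(1/(-1225799 - 1*(-78)*(37 - 78)/(-144 + 4*(-78))) - 6595972) = 1/(1/(-1225799 - 1*(-78)*(-41)/(-144 - 312)) - 6595972) = 1/(1/(-1225799 - 1*(-78)*(-41)/(-456)) - 6595972) = 1/(1/(-1225799 - 1*(-78)*(-1/456)*(-41)) - 6595972) = 1/(1/(-1225799 + 533/76) - 6595972) = 1/(1/(-93160191/76) - 6595972) = 1/(-76/93160191 - 6595972) = 1/(-614482011350728/93160191) = -93160191/614482011350728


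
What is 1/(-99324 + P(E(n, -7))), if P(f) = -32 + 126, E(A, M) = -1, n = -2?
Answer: -1/99230 ≈ -1.0078e-5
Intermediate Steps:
P(f) = 94
1/(-99324 + P(E(n, -7))) = 1/(-99324 + 94) = 1/(-99230) = -1/99230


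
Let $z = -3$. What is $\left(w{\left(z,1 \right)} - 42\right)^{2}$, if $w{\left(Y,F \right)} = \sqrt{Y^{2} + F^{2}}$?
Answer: $\left(42 - \sqrt{10}\right)^{2} \approx 1508.4$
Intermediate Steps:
$w{\left(Y,F \right)} = \sqrt{F^{2} + Y^{2}}$
$\left(w{\left(z,1 \right)} - 42\right)^{2} = \left(\sqrt{1^{2} + \left(-3\right)^{2}} - 42\right)^{2} = \left(\sqrt{1 + 9} - 42\right)^{2} = \left(\sqrt{10} - 42\right)^{2} = \left(-42 + \sqrt{10}\right)^{2}$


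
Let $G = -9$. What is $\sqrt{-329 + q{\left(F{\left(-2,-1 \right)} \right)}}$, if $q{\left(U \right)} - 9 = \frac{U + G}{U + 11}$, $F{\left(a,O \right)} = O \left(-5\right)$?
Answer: $\frac{i \sqrt{1281}}{2} \approx 17.896 i$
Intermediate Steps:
$F{\left(a,O \right)} = - 5 O$
$q{\left(U \right)} = 9 + \frac{-9 + U}{11 + U}$ ($q{\left(U \right)} = 9 + \frac{U - 9}{U + 11} = 9 + \frac{-9 + U}{11 + U}$)
$\sqrt{-329 + q{\left(F{\left(-2,-1 \right)} \right)}} = \sqrt{-329 + \frac{10 \left(9 - -5\right)}{11 - -5}} = \sqrt{-329 + \frac{10 \left(9 + 5\right)}{11 + 5}} = \sqrt{-329 + 10 \cdot \frac{1}{16} \cdot 14} = \sqrt{-329 + \frac{35}{4}} = \sqrt{- \frac{1281}{4}} = \frac{i \sqrt{1281}}{2}$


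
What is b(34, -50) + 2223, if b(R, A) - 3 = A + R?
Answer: 2210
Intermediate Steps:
b(R, A) = 3 + A + R (b(R, A) = 3 + (A + R) = 3 + A + R)
b(34, -50) + 2223 = (3 - 50 + 34) + 2223 = -13 + 2223 = 2210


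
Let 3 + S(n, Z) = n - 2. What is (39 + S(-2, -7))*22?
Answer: 704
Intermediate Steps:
S(n, Z) = -5 + n (S(n, Z) = -3 + (n - 2) = -3 + (-2 + n) = -5 + n)
(39 + S(-2, -7))*22 = (39 + (-5 - 2))*22 = (39 - 7)*22 = 32*22 = 704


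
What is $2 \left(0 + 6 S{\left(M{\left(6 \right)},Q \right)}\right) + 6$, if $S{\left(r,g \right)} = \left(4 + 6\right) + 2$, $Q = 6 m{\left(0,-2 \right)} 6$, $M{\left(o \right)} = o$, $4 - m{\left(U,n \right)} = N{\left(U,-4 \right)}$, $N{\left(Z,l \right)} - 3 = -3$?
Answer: $150$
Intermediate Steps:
$N{\left(Z,l \right)} = 0$ ($N{\left(Z,l \right)} = 3 - 3 = 0$)
$m{\left(U,n \right)} = 4$ ($m{\left(U,n \right)} = 4 - 0 = 4 + 0 = 4$)
$Q = 144$ ($Q = 6 \cdot 4 \cdot 6 = 24 \cdot 6 = 144$)
$S{\left(r,g \right)} = 12$ ($S{\left(r,g \right)} = 10 + 2 = 12$)
$2 \left(0 + 6 S{\left(M{\left(6 \right)},Q \right)}\right) + 6 = 2 \left(0 + 6 \cdot 12\right) + 6 = 2 \left(0 + 72\right) + 6 = 2 \cdot 72 + 6 = 144 + 6 = 150$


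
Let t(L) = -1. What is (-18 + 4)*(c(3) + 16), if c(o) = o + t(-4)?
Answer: -252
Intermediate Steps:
c(o) = -1 + o (c(o) = o - 1 = -1 + o)
(-18 + 4)*(c(3) + 16) = (-18 + 4)*((-1 + 3) + 16) = -14*(2 + 16) = -14*18 = -252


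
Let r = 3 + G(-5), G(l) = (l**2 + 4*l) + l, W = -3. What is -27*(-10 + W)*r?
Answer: 1053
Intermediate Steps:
G(l) = l**2 + 5*l
r = 3 (r = 3 - 5*(5 - 5) = 3 - 5*0 = 3 + 0 = 3)
-27*(-10 + W)*r = -27*(-10 - 3)*3 = -(-351)*3 = -27*(-39) = 1053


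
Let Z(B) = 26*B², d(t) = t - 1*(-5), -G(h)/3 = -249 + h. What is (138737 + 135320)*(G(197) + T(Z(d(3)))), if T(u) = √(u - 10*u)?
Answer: 42752892 + 6577368*I*√26 ≈ 4.2753e+7 + 3.3538e+7*I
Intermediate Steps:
G(h) = 747 - 3*h (G(h) = -3*(-249 + h) = 747 - 3*h)
d(t) = 5 + t (d(t) = t + 5 = 5 + t)
T(u) = 3*√(-u) (T(u) = √(-9*u) = 3*√(-u))
(138737 + 135320)*(G(197) + T(Z(d(3)))) = (138737 + 135320)*((747 - 3*197) + 3*√(-26*(5 + 3)²)) = 274057*((747 - 591) + 3*√(-26*8²)) = 274057*(156 + 3*√(-26*64)) = 274057*(156 + 3*√(-1*1664)) = 274057*(156 + 3*√(-1664)) = 274057*(156 + 3*(8*I*√26)) = 274057*(156 + 24*I*√26) = 42752892 + 6577368*I*√26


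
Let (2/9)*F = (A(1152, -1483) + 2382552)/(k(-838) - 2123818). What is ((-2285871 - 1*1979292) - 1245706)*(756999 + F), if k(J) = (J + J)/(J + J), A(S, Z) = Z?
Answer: -5906610492736179135/1415878 ≈ -4.1717e+12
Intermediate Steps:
k(J) = 1 (k(J) = (2*J)/((2*J)) = (2*J)*(1/(2*J)) = 1)
F = -7143207/1415878 (F = 9*((-1483 + 2382552)/(1 - 2123818))/2 = 9*(2381069/(-2123817))/2 = 9*(2381069*(-1/2123817))/2 = (9/2)*(-2381069/2123817) = -7143207/1415878 ≈ -5.0451)
((-2285871 - 1*1979292) - 1245706)*(756999 + F) = ((-2285871 - 1*1979292) - 1245706)*(756999 - 7143207/1415878) = ((-2285871 - 1979292) - 1245706)*(1071811086915/1415878) = (-4265163 - 1245706)*(1071811086915/1415878) = -5510869*1071811086915/1415878 = -5906610492736179135/1415878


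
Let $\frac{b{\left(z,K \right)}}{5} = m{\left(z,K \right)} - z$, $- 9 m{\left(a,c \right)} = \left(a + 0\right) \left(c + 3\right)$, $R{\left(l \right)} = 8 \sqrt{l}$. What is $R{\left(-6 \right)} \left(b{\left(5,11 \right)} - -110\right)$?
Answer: $\frac{3320 i \sqrt{6}}{9} \approx 903.59 i$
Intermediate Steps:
$m{\left(a,c \right)} = - \frac{a \left(3 + c\right)}{9}$ ($m{\left(a,c \right)} = - \frac{\left(a + 0\right) \left(c + 3\right)}{9} = - \frac{a \left(3 + c\right)}{9}$)
$b{\left(z,K \right)} = - 5 z - \frac{5 z \left(3 + K\right)}{9}$ ($b{\left(z,K \right)} = 5 \left(- \frac{z \left(3 + K\right)}{9} - z\right) = 5 \left(- z - \frac{z \left(3 + K\right)}{9}\right) = - 5 z - \frac{5 z \left(3 + K\right)}{9}$)
$R{\left(-6 \right)} \left(b{\left(5,11 \right)} - -110\right) = 8 \sqrt{-6} \left(\frac{5}{9} \cdot 5 \left(-12 - 11\right) - -110\right) = 8 i \sqrt{6} \left(\frac{5}{9} \cdot 5 \left(-12 - 11\right) + 110\right) = 8 i \sqrt{6} \left(\frac{5}{9} \cdot 5 \left(-23\right) + 110\right) = 8 i \sqrt{6} \left(- \frac{575}{9} + 110\right) = 8 i \sqrt{6} \cdot \frac{415}{9} = \frac{3320 i \sqrt{6}}{9}$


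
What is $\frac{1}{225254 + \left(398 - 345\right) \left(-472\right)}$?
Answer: $\frac{1}{200238} \approx 4.9941 \cdot 10^{-6}$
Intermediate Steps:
$\frac{1}{225254 + \left(398 - 345\right) \left(-472\right)} = \frac{1}{225254 + 53 \left(-472\right)} = \frac{1}{225254 - 25016} = \frac{1}{200238}$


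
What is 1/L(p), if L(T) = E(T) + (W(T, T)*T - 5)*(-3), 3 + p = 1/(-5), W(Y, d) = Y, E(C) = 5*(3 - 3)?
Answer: -25/393 ≈ -0.063613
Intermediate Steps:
E(C) = 0 (E(C) = 5*0 = 0)
p = -16/5 (p = -3 + 1/(-5) = -3 - ⅕ = -16/5 ≈ -3.2000)
L(T) = 15 - 3*T² (L(T) = 0 + (T*T - 5)*(-3) = 0 + (T² - 5)*(-3) = 0 + (-5 + T²)*(-3) = 0 + (15 - 3*T²) = 15 - 3*T²)
1/L(p) = 1/(15 - 3*(-16/5)²) = 1/(15 - 3*256/25) = 1/(15 - 768/25) = 1/(-393/25) = -25/393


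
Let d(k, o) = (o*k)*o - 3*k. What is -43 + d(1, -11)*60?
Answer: 7037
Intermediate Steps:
d(k, o) = -3*k + k*o² (d(k, o) = (k*o)*o - 3*k = k*o² - 3*k = -3*k + k*o²)
-43 + d(1, -11)*60 = -43 + (1*(-3 + (-11)²))*60 = -43 + (1*(-3 + 121))*60 = -43 + (1*118)*60 = -43 + 118*60 = -43 + 7080 = 7037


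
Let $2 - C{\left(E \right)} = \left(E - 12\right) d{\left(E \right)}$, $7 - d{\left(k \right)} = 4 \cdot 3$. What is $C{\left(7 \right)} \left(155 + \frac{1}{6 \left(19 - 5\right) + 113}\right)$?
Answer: $- \frac{702328}{197} \approx -3565.1$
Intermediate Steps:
$d{\left(k \right)} = -5$ ($d{\left(k \right)} = 7 - 4 \cdot 3 = 7 - 12 = -5$)
$C{\left(E \right)} = -58 + 5 E$ ($C{\left(E \right)} = 2 - \left(E - 12\right) \left(-5\right) = 2 - \left(-12 + E\right) \left(-5\right) = 2 - \left(60 - 5 E\right) = 2 + \left(-60 + 5 E\right) = -58 + 5 E$)
$C{\left(7 \right)} \left(155 + \frac{1}{6 \left(19 - 5\right) + 113}\right) = \left(-58 + 5 \cdot 7\right) \left(155 + \frac{1}{6 \left(19 - 5\right) + 113}\right) = \left(-58 + 35\right) \left(155 + \frac{1}{6 \left(19 - 5\right) + 113}\right) = - 23 \left(155 + \frac{1}{6 \cdot 14 + 113}\right) = - 23 \left(155 + \frac{1}{84 + 113}\right) = - 23 \left(155 + \frac{1}{197}\right) = \left(-23\right) \frac{30536}{197} = - \frac{702328}{197}$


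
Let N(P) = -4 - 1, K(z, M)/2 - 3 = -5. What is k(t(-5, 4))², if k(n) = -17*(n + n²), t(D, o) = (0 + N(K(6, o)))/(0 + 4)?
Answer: 7225/256 ≈ 28.223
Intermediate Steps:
K(z, M) = -4 (K(z, M) = 6 + 2*(-5) = 6 - 10 = -4)
N(P) = -5
t(D, o) = -5/4 (t(D, o) = (0 - 5)/(0 + 4) = -5/4)
k(n) = -17*n - 17*n²
k(t(-5, 4))² = (-17*(-5/4)*(1 - 5/4))² = (-17*(-5/4)*(-¼))² = (-85/16)² = 7225/256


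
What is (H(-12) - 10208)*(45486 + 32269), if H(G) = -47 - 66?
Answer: -802509355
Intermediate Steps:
H(G) = -113
(H(-12) - 10208)*(45486 + 32269) = (-113 - 10208)*(45486 + 32269) = -10321*77755 = -802509355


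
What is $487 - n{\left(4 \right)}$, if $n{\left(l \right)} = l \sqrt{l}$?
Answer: $479$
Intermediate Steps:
$n{\left(l \right)} = l^{\frac{3}{2}}$
$487 - n{\left(4 \right)} = 487 - 4^{\frac{3}{2}} = 487 - 8 = 479$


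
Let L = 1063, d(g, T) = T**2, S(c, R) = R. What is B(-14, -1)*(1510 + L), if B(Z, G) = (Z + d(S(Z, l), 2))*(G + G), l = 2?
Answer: 51460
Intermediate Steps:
B(Z, G) = 2*G*(4 + Z) (B(Z, G) = (Z + 2**2)*(G + G) = (Z + 4)*(2*G) = (4 + Z)*(2*G) = 2*G*(4 + Z))
B(-14, -1)*(1510 + L) = (2*(-1)*(4 - 14))*(1510 + 1063) = (2*(-1)*(-10))*2573 = 20*2573 = 51460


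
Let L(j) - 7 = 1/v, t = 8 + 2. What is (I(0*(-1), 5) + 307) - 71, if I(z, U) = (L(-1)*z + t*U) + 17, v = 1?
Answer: 303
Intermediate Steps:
t = 10
L(j) = 8 (L(j) = 7 + 1/1 = 7 + 1 = 8)
I(z, U) = 17 + 8*z + 10*U (I(z, U) = (8*z + 10*U) + 17 = 17 + 8*z + 10*U)
(I(0*(-1), 5) + 307) - 71 = ((17 + 8*(0*(-1)) + 10*5) + 307) - 71 = ((17 + 8*0 + 50) + 307) - 71 = ((17 + 0 + 50) + 307) - 71 = (67 + 307) - 71 = 374 - 71 = 303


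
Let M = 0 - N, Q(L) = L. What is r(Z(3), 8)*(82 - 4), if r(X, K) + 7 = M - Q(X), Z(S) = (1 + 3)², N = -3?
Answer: -1560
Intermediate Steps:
Z(S) = 16 (Z(S) = 4² = 16)
M = 3 (M = 0 - 1*(-3) = 0 + 3 = 3)
r(X, K) = -4 - X (r(X, K) = -7 + (3 - X) = -4 - X)
r(Z(3), 8)*(82 - 4) = (-4 - 1*16)*(82 - 4) = (-4 - 16)*78 = -20*78 = -1560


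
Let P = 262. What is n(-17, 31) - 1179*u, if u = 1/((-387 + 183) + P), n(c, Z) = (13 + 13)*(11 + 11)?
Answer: 31997/58 ≈ 551.67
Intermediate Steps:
n(c, Z) = 572 (n(c, Z) = 26*22 = 572)
u = 1/58 (u = 1/((-387 + 183) + 262) = 1/(-204 + 262) = 1/58 ≈ 0.017241)
n(-17, 31) - 1179*u = 572 - 1179*1/58 = 572 - 1179/58 = 31997/58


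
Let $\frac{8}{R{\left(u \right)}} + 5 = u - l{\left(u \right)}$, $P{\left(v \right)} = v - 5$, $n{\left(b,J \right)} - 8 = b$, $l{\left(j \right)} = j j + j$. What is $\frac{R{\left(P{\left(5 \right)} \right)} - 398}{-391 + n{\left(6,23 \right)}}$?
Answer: $\frac{1998}{1885} \approx 1.0599$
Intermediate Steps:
$l{\left(j \right)} = j + j^{2}$ ($l{\left(j \right)} = j^{2} + j = j + j^{2}$)
$n{\left(b,J \right)} = 8 + b$
$P{\left(v \right)} = -5 + v$
$R{\left(u \right)} = \frac{8}{-5 + u - u \left(1 + u\right)}$ ($R{\left(u \right)} = \frac{8}{-5 - \left(- u + u \left(1 + u\right)\right)} = \frac{8}{-5 + u - u \left(1 + u\right)}$)
$\frac{R{\left(P{\left(5 \right)} \right)} - 398}{-391 + n{\left(6,23 \right)}} = \frac{- \frac{8}{5 + \left(-5 + 5\right)^{2}} - 398}{-391 + \left(8 + 6\right)} = \frac{- \frac{8}{5 + 0^{2}} - 398}{-391 + 14} = \frac{- \frac{8}{5 + 0} - 398}{-377} = \left(- \frac{8}{5} - 398\right) \left(- \frac{1}{377}\right) = \left(- \frac{1998}{5}\right) \left(- \frac{1}{377}\right) = \frac{1998}{1885}$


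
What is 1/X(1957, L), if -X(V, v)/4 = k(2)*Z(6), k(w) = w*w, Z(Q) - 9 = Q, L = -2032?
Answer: -1/240 ≈ -0.0041667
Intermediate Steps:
Z(Q) = 9 + Q
k(w) = w²
X(V, v) = -240 (X(V, v) = -4*2²*(9 + 6) = -16*15 = -4*60 = -240)
1/X(1957, L) = 1/(-240) = -1/240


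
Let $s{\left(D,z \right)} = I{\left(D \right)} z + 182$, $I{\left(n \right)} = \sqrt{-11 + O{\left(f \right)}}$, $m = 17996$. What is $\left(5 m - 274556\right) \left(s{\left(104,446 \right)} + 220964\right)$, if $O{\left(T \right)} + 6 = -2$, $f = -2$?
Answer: $-40818244096 - 82320896 i \sqrt{19} \approx -4.0818 \cdot 10^{10} - 3.5883 \cdot 10^{8} i$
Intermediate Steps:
$O{\left(T \right)} = -8$ ($O{\left(T \right)} = -6 - 2 = -8$)
$I{\left(n \right)} = i \sqrt{19}$ ($I{\left(n \right)} = \sqrt{-11 - 8} = \sqrt{-19} = i \sqrt{19}$)
$s{\left(D,z \right)} = 182 + i z \sqrt{19}$ ($s{\left(D,z \right)} = i \sqrt{19} z + 182 = i z \sqrt{19} + 182 = 182 + i z \sqrt{19}$)
$\left(5 m - 274556\right) \left(s{\left(104,446 \right)} + 220964\right) = \left(5 \cdot 17996 - 274556\right) \left(\left(182 + i 446 \sqrt{19}\right) + 220964\right) = \left(89980 - 274556\right) \left(\left(182 + 446 i \sqrt{19}\right) + 220964\right) = - 184576 \left(221146 + 446 i \sqrt{19}\right) = -40818244096 - 82320896 i \sqrt{19}$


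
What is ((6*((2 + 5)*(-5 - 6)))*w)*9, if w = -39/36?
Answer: 9009/2 ≈ 4504.5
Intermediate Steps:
w = -13/12 (w = -39*1/36 = -13/12 ≈ -1.0833)
((6*((2 + 5)*(-5 - 6)))*w)*9 = ((6*((2 + 5)*(-5 - 6)))*(-13/12))*9 = ((6*(7*(-11)))*(-13/12))*9 = ((6*(-77))*(-13/12))*9 = -462*(-13/12)*9 = (1001/2)*9 = 9009/2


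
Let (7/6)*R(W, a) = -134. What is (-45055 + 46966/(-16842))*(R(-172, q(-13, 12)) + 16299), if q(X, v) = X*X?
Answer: -14328476945794/19649 ≈ -7.2922e+8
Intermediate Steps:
q(X, v) = X**2
R(W, a) = -804/7 (R(W, a) = (6/7)*(-134) = -804/7)
(-45055 + 46966/(-16842))*(R(-172, q(-13, 12)) + 16299) = (-45055 + 46966/(-16842))*(-804/7 + 16299) = (-45055 + 46966*(-1/16842))*(113289/7) = (-45055 - 23483/8421)*(113289/7) = -379431638/8421*113289/7 = -14328476945794/19649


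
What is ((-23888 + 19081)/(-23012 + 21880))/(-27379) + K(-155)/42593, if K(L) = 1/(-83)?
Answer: -81458329/524244695948 ≈ -0.00015538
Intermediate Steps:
K(L) = -1/83
((-23888 + 19081)/(-23012 + 21880))/(-27379) + K(-155)/42593 = ((-23888 + 19081)/(-23012 + 21880))/(-27379) - 1/83/42593 = -4807/(-1132)*(-1/27379) - 1/83*1/42593 = -4807*(-1/1132)*(-1/27379) - 1/3535219 = (4807/1132)*(-1/27379) - 1/3535219 = -23/148292 - 1/3535219 = -81458329/524244695948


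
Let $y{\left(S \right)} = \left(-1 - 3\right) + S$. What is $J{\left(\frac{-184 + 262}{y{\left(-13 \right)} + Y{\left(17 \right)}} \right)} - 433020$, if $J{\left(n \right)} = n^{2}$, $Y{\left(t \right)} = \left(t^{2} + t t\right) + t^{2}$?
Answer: $- \frac{78214235979}{180625} \approx -4.3302 \cdot 10^{5}$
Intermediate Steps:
$y{\left(S \right)} = -4 + S$
$Y{\left(t \right)} = 3 t^{2}$ ($Y{\left(t \right)} = \left(t^{2} + t^{2}\right) + t^{2} = 2 t^{2} + t^{2} = 3 t^{2}$)
$J{\left(\frac{-184 + 262}{y{\left(-13 \right)} + Y{\left(17 \right)}} \right)} - 433020 = \left(\frac{-184 + 262}{\left(-4 - 13\right) + 3 \cdot 17^{2}}\right)^{2} - 433020 = \left(\frac{78}{-17 + 3 \cdot 289}\right)^{2} - 433020 = \left(\frac{78}{-17 + 867}\right)^{2} - 433020 = \left(\frac{78}{850}\right)^{2} - 433020 = \left(78 \cdot \frac{1}{850}\right)^{2} - 433020 = \left(\frac{39}{425}\right)^{2} - 433020 = \frac{1521}{180625} - 433020 = - \frac{78214235979}{180625}$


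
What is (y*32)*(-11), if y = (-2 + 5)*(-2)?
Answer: 2112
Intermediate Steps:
y = -6 (y = 3*(-2) = -6)
(y*32)*(-11) = -6*32*(-11) = -192*(-11) = 2112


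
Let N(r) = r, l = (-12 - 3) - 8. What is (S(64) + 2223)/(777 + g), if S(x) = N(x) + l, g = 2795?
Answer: 566/893 ≈ 0.63382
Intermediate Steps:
l = -23 (l = -15 - 8 = -23)
S(x) = -23 + x (S(x) = x - 23 = -23 + x)
(S(64) + 2223)/(777 + g) = ((-23 + 64) + 2223)/(777 + 2795) = (41 + 2223)/3572 = 2264*(1/3572) = 566/893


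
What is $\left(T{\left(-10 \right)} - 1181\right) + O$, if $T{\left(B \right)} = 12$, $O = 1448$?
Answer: $279$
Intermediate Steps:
$\left(T{\left(-10 \right)} - 1181\right) + O = \left(12 - 1181\right) + 1448 = -1169 + 1448 = 279$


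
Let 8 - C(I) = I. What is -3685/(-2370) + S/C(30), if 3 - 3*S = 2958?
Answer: 120776/2607 ≈ 46.328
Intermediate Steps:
S = -985 (S = 1 - ⅓*2958 = 1 - 986 = -985)
C(I) = 8 - I
-3685/(-2370) + S/C(30) = -3685/(-2370) - 985/(8 - 1*30) = -3685*(-1/2370) - 985/(8 - 30) = 737/474 - 985/(-22) = 737/474 - 985*(-1/22) = 737/474 + 985/22 = 120776/2607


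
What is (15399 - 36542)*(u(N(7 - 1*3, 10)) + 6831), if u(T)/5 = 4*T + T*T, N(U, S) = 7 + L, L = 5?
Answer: -164725113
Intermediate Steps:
N(U, S) = 12 (N(U, S) = 7 + 5 = 12)
u(T) = 5*T² + 20*T (u(T) = 5*(4*T + T*T) = 5*(4*T + T²) = 5*(T² + 4*T) = 5*T² + 20*T)
(15399 - 36542)*(u(N(7 - 1*3, 10)) + 6831) = (15399 - 36542)*(5*12*(4 + 12) + 6831) = -21143*(5*12*16 + 6831) = -21143*(960 + 6831) = -21143*7791 = -164725113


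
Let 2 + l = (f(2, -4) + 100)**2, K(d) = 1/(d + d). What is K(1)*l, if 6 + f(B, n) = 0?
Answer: 4417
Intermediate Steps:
f(B, n) = -6 (f(B, n) = -6 + 0 = -6)
K(d) = 1/(2*d)
l = 8834 (l = -2 + (-6 + 100)**2 = -2 + 94**2 = -2 + 8836 = 8834)
K(1)*l = ((1/2)/1)*8834 = ((1/2)*1)*8834 = (1/2)*8834 = 4417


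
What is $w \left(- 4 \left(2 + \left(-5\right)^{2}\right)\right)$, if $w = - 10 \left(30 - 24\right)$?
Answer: $6480$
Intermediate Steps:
$w = -60$ ($w = \left(-10\right) 6 = -60$)
$w \left(- 4 \left(2 + \left(-5\right)^{2}\right)\right) = - 60 \left(- 4 \left(2 + \left(-5\right)^{2}\right)\right) = - 60 \left(- 4 \left(2 + 25\right)\right) = - 60 \left(\left(-4\right) 27\right) = \left(-60\right) \left(-108\right) = 6480$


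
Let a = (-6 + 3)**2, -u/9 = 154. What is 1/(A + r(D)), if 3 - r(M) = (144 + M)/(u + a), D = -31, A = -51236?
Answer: -1377/70547728 ≈ -1.9519e-5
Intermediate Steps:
u = -1386 (u = -9*154 = -1386)
a = 9 (a = (-3)**2 = 9)
r(M) = 475/153 + M/1377 (r(M) = 3 - (144 + M)/(-1386 + 9) = 3 - (144 + M)/(-1377) = 3 - (144 + M)*(-1)/1377 = 3 - (-16/153 - M/1377) = 3 + (16/153 + M/1377) = 475/153 + M/1377)
1/(A + r(D)) = 1/(-51236 + (475/153 + (1/1377)*(-31))) = 1/(-51236 + (475/153 - 31/1377)) = 1/(-51236 + 4244/1377) = 1/(-70547728/1377) = -1377/70547728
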